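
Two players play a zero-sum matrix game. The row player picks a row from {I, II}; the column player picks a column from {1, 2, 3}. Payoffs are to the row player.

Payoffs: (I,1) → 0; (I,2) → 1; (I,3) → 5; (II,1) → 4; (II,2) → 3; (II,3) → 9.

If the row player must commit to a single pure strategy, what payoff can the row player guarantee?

Row minima: I → 0, II → 3.
The best of these is 3.

3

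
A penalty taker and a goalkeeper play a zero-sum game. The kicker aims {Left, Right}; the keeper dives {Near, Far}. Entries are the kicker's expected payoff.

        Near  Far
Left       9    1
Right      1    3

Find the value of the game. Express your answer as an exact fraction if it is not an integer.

Row minima: Left → 1, Right → 1; maximin = 1.
Column maxima: Near → 9, Far → 3; minimax = 3.
1 ≠ 3, so there is no saddle point; optimal play is mixed.
Let the kicker play Left with probability p. Expected payoff against Near: 9p + 1(1−p) = 8p + 1; against Far: 1p + 3(1−p) = −2p + 3.
Setting these equal: 8p + 1 = −2p + 3 ⇒ 10p = 2 ⇒ p = 1/5, and the value is (8)·(1/5) + 1 = 13/5.
For the keeper: with q = P(Near), equating Left's and Right's payoffs gives 8q + 1 = −2q + 3 ⇒ q = 1/5.

13/5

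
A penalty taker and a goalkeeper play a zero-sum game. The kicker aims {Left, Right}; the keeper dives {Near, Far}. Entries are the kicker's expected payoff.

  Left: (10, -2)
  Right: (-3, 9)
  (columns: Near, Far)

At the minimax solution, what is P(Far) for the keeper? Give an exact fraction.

Row minima: Left → -2, Right → -3; maximin = -2.
Column maxima: Near → 10, Far → 9; minimax = 9.
-2 ≠ 9, so there is no saddle point; optimal play is mixed.
Let the kicker play Left with probability p. Expected payoff against Near: 10p + (-3)(1−p) = 13p − 3; against Far: (-2)p + 9(1−p) = −11p + 9.
Setting these equal: 13p − 3 = −11p + 9 ⇒ 24p = 12 ⇒ p = 1/2, and the value is (13)·(1/2) − 3 = 7/2.
For the keeper: with q = P(Near), equating Left's and Right's payoffs gives 12q − 2 = −12q + 9 ⇒ q = 11/24.

13/24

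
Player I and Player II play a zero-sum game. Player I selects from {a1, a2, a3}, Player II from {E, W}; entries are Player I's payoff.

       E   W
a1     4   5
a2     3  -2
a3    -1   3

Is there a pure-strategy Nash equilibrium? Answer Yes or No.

Row minima: a1 → 4, a2 → -2, a3 → -1; maximin = 4.
Column maxima: E → 4, W → 5; minimax = 4.
maximin = minimax = 4, so a saddle point exists.

Yes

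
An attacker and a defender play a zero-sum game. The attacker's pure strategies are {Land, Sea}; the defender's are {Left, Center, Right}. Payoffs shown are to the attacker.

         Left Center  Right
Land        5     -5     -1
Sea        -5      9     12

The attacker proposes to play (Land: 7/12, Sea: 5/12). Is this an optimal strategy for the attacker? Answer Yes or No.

Yes

Against Left this mix gives (7/12)·5 + (5/12)·(-5) = 5/6.
Against Center this mix gives (7/12)·(-5) + (5/12)·9 = 5/6.
Against Right this mix gives (7/12)·(-1) + (5/12)·12 = 53/12.
All of the defender's active replies (Left, Center) yield 5/6, and no column does worse for the attacker. The mix makes the defender indifferent and guarantees 5/6, so it is optimal.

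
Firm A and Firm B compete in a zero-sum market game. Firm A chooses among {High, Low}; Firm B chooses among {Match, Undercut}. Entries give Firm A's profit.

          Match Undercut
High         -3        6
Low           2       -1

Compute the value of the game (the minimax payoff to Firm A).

Row minima: High → -3, Low → -1; maximin = -1.
Column maxima: Match → 2, Undercut → 6; minimax = 2.
-1 ≠ 2, so there is no saddle point; optimal play is mixed.
Let Firm A play High with probability p. Expected payoff against Match: (-3)p + 2(1−p) = −5p + 2; against Undercut: 6p + (-1)(1−p) = 7p − 1.
Setting these equal: −5p + 2 = 7p − 1 ⇒ −12p = -3 ⇒ p = 1/4, and the value is (-5)·(1/4) + 2 = 3/4.
For Firm B: with q = P(Match), equating High's and Low's payoffs gives −9q + 6 = 3q − 1 ⇒ q = 7/12.

3/4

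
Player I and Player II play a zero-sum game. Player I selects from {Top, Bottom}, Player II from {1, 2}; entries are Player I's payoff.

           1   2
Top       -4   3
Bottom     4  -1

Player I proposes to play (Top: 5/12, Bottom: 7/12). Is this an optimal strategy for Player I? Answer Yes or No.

Yes

Against 1 this mix gives (5/12)·(-4) + (7/12)·4 = 2/3.
Against 2 this mix gives (5/12)·3 + (7/12)·(-1) = 2/3.
All of Player II's active replies (1, 2) yield 2/3, and no column does worse for Player I. The mix makes Player II indifferent and guarantees 2/3, so it is optimal.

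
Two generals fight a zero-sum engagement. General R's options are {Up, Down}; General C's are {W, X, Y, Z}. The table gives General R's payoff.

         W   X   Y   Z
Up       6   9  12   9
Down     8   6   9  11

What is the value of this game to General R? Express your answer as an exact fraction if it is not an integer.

Row minima: Up → 6, Down → 6; maximin = 6.
Column maxima: W → 8, X → 9, Y → 12, Z → 11; minimax = 8.
6 ≠ 8, so there is no saddle point; optimal play is mixed.
Y is strictly dominated by W (it gives General R strictly more in every row), so General C never plays it.
Z is strictly dominated by W (it gives General R strictly more in every row), so General C never plays it.
On the remaining 2×2 (Up, Down vs W, X):
Let General R play Up with probability p. Expected payoff against W: 6p + 8(1−p) = −2p + 8; against X: 9p + 6(1−p) = 3p + 6.
Setting these equal: −2p + 8 = 3p + 6 ⇒ −5p = -2 ⇒ p = 2/5, and the value is (-2)·(2/5) + 8 = 36/5.
For General C: with q = P(W), equating Up's and Down's payoffs gives −3q + 9 = 2q + 6 ⇒ q = 3/5.

36/5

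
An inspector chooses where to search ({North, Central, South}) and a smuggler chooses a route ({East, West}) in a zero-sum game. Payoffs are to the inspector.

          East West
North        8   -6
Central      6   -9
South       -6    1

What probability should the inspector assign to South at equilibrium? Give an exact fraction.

Row minima: North → -6, Central → -9, South → -6; maximin = -6.
Column maxima: East → 8, West → 1; minimax = 1.
-6 ≠ 1, so there is no saddle point; optimal play is mixed.
Central is strictly dominated by North, so the inspector never plays it.
On the remaining 2×2 (North, South vs East, West):
Let the inspector play North with probability p. Expected payoff against East: 8p + (-6)(1−p) = 14p − 6; against West: (-6)p + 1(1−p) = −7p + 1.
Setting these equal: 14p − 6 = −7p + 1 ⇒ 21p = 7 ⇒ p = 1/3, and the value is (14)·(1/3) − 6 = -4/3.
For the smuggler: with q = P(East), equating North's and South's payoffs gives 14q − 6 = −7q + 1 ⇒ q = 1/3.

2/3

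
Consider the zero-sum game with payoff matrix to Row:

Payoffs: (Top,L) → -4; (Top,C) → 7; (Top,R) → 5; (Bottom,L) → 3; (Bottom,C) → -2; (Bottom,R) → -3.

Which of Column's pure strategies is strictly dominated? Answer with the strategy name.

R holds Row's payoff strictly below C in every row: 5 < 7, -3 < -2.
So C is strictly dominated for Column.

C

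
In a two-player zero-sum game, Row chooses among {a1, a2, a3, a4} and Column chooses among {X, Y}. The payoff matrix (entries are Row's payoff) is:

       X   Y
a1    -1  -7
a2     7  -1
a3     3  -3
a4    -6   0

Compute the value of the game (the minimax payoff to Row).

Row minima: a1 → -7, a2 → -1, a3 → -3, a4 → -6; maximin = -1.
Column maxima: X → 7, Y → 0; minimax = 0.
-1 ≠ 0, so there is no saddle point; optimal play is mixed.
a1 is strictly dominated by a2, so Row never plays it.
a3 is strictly dominated by a2, so Row never plays it.
On the remaining 2×2 (a2, a4 vs X, Y):
Let Row play a2 with probability p. Expected payoff against X: 7p + (-6)(1−p) = 13p − 6; against Y: (-1)p + 0(1−p) = −p.
Setting these equal: 13p − 6 = −p ⇒ 14p = 6 ⇒ p = 3/7, and the value is (13)·(3/7) − 6 = -3/7.
For Column: with q = P(X), equating a2's and a4's payoffs gives 8q − 1 = −6q ⇒ q = 1/14.

-3/7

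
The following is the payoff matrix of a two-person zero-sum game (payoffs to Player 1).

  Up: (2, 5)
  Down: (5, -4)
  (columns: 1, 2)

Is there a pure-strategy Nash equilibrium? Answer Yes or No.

No

Row minima: Up → 2, Down → -4; maximin = 2.
Column maxima: 1 → 5, 2 → 5; minimax = 5.
2 ≠ 5, so no pure-strategy equilibrium exists.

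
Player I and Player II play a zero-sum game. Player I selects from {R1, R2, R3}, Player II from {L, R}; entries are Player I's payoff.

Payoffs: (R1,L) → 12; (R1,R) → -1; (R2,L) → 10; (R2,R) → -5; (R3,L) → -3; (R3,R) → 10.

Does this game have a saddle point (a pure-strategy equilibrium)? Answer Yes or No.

No

Row minima: R1 → -1, R2 → -5, R3 → -3; maximin = -1.
Column maxima: L → 12, R → 10; minimax = 10.
-1 ≠ 10, so no pure-strategy equilibrium exists.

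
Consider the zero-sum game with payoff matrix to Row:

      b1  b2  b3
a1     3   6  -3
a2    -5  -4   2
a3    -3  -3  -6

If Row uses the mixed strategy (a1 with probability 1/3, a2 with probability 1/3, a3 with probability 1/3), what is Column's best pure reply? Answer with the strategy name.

If Column plays b1, Row's expected payoff is (1/3)·3 + (1/3)·(-5) + (1/3)·(-3) = -5/3.
If Column plays b2, Row's expected payoff is (1/3)·6 + (1/3)·(-4) + (1/3)·(-3) = -1/3.
If Column plays b3, Row's expected payoff is (1/3)·(-3) + (1/3)·2 + (1/3)·(-6) = -7/3.
Column minimizes Row's payoff; the smallest is -7/3, so the best response is b3.

b3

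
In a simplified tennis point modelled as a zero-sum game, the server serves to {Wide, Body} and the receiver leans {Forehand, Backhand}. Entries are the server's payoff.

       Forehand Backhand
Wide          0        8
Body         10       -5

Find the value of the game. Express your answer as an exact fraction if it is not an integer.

Row minima: Wide → 0, Body → -5; maximin = 0.
Column maxima: Forehand → 10, Backhand → 8; minimax = 8.
0 ≠ 8, so there is no saddle point; optimal play is mixed.
Let the server play Wide with probability p. Expected payoff against Forehand: 0p + 10(1−p) = −10p + 10; against Backhand: 8p + (-5)(1−p) = 13p − 5.
Setting these equal: −10p + 10 = 13p − 5 ⇒ −23p = -15 ⇒ p = 15/23, and the value is (-10)·(15/23) + 10 = 80/23.
For the receiver: with q = P(Forehand), equating Wide's and Body's payoffs gives −8q + 8 = 15q − 5 ⇒ q = 13/23.

80/23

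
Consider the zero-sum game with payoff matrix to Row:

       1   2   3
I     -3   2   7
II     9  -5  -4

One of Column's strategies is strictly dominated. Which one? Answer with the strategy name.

2 holds Row's payoff strictly below 3 in every row: 2 < 7, -5 < -4.
So 3 is strictly dominated for Column.

3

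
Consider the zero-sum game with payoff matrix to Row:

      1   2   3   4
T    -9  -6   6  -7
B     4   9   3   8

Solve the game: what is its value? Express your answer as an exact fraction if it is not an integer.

51/16

Row minima: T → -9, B → 3; maximin = 3.
Column maxima: 1 → 4, 2 → 9, 3 → 6, 4 → 8; minimax = 4.
3 ≠ 4, so there is no saddle point; optimal play is mixed.
2 is strictly dominated by 1 (it gives Row strictly more in every row), so Column never plays it.
4 is strictly dominated by 1 (it gives Row strictly more in every row), so Column never plays it.
On the remaining 2×2 (T, B vs 1, 3):
Let Row play T with probability p. Expected payoff against 1: (-9)p + 4(1−p) = −13p + 4; against 3: 6p + 3(1−p) = 3p + 3.
Setting these equal: −13p + 4 = 3p + 3 ⇒ −16p = -1 ⇒ p = 1/16, and the value is (-13)·(1/16) + 4 = 51/16.
For Column: with q = P(1), equating T's and B's payoffs gives −15q + 6 = q + 3 ⇒ q = 3/16.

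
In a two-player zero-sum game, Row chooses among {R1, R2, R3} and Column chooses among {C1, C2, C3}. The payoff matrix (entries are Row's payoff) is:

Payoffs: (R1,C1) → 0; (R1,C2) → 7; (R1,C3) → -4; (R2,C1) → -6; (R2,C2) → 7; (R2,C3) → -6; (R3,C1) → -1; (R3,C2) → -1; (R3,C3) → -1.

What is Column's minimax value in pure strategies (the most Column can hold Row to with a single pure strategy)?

-1

Column maxima: C1 → 0, C2 → 7, C3 → -1.
The smallest of these is -1.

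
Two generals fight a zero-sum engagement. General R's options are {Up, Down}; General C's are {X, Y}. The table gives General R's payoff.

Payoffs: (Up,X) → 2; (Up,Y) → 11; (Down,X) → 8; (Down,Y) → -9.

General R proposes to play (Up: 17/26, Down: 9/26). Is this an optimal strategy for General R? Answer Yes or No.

Yes

Against X this mix gives (17/26)·2 + (9/26)·8 = 53/13.
Against Y this mix gives (17/26)·11 + (9/26)·(-9) = 53/13.
All of General C's active replies (X, Y) yield 53/13, and no column does worse for General R. The mix makes General C indifferent and guarantees 53/13, so it is optimal.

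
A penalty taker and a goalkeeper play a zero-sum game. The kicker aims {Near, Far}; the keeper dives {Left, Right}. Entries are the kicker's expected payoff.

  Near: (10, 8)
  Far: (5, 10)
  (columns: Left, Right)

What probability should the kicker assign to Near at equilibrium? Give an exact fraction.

Row minima: Near → 8, Far → 5; maximin = 8.
Column maxima: Left → 10, Right → 10; minimax = 10.
8 ≠ 10, so there is no saddle point; optimal play is mixed.
Let the kicker play Near with probability p. Expected payoff against Left: 10p + 5(1−p) = 5p + 5; against Right: 8p + 10(1−p) = −2p + 10.
Setting these equal: 5p + 5 = −2p + 10 ⇒ 7p = 5 ⇒ p = 5/7, and the value is (5)·(5/7) + 5 = 60/7.
For the keeper: with q = P(Left), equating Near's and Far's payoffs gives 2q + 8 = −5q + 10 ⇒ q = 2/7.

5/7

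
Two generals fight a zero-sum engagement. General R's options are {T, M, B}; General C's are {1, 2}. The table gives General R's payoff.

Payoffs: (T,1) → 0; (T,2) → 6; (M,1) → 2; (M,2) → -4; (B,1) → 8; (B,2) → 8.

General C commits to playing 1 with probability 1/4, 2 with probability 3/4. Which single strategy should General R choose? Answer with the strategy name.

Expected payoff of T: (1/4)·0 + (3/4)·6 = 9/2.
Expected payoff of M: (1/4)·2 + (3/4)·(-4) = -5/2.
Expected payoff of B: (1/4)·8 + (3/4)·8 = 8.
The largest is 8, so General R's best response is B.

B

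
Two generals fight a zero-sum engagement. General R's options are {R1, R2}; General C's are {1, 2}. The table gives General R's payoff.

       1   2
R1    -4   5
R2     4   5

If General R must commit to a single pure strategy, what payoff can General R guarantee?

4

Row minima: R1 → -4, R2 → 4.
The best of these is 4.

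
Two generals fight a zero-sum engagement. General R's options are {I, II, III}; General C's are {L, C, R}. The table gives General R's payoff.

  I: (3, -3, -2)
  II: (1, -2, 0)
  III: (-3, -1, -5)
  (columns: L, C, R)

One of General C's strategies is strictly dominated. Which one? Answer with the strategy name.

L

R holds General R's payoff strictly below L in every row: -2 < 3, 0 < 1, -5 < -3.
So L is strictly dominated for General C.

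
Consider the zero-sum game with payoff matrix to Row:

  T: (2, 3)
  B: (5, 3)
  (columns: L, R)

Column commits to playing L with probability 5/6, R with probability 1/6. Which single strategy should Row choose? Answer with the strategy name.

Expected payoff of T: (5/6)·2 + (1/6)·3 = 13/6.
Expected payoff of B: (5/6)·5 + (1/6)·3 = 14/3.
The largest is 14/3, so Row's best response is B.

B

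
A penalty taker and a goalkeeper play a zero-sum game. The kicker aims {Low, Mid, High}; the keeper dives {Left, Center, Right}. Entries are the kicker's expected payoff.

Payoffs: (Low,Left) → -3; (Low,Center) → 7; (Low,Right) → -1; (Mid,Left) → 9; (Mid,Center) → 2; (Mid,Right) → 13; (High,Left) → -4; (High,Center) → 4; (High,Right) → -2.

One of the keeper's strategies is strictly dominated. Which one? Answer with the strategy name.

Right

Left holds the kicker's payoff strictly below Right in every row: -3 < -1, 9 < 13, -4 < -2.
So Right is strictly dominated for the keeper.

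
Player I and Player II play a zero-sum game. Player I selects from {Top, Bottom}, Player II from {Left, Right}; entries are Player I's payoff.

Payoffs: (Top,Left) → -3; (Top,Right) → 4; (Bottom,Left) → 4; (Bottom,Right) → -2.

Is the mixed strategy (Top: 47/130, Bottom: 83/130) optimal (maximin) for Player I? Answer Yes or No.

Against Left this mix gives (47/130)·(-3) + (83/130)·4 = 191/130.
Against Right this mix gives (47/130)·4 + (83/130)·(-2) = 11/65.
Player II will play Right, holding Player I to 11/65. Shifting weight toward the row that does better against Right would raise this floor (the equalizing mix achieves 10/13 against both Right and Left), so the proposed strategy is not optimal.

No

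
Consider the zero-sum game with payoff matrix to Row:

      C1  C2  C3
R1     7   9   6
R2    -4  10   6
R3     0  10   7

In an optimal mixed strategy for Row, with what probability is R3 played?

Row minima: R1 → 6, R2 → -4, R3 → 0; maximin = 6.
Column maxima: C1 → 7, C2 → 10, C3 → 7; minimax = 7.
6 ≠ 7, so there is no saddle point; optimal play is mixed.
C2 is strictly dominated by C1 (it gives Row strictly more in every row), so Column never plays it.
With C2 eliminated, R2 is strictly dominated by R3 (R3 gives Row strictly more in every remaining column), so Row never plays it.
On the remaining 2×2 (R1, R3 vs C1, C3):
Let Row play R1 with probability p. Expected payoff against C1: 7p + 0(1−p) = 7p; against C3: 6p + 7(1−p) = −p + 7.
Setting these equal: 7p = −p + 7 ⇒ 8p = 7 ⇒ p = 7/8, and the value is (7)·(7/8) = 49/8.
For Column: with q = P(C1), equating R1's and R3's payoffs gives q + 6 = −7q + 7 ⇒ q = 1/8.

1/8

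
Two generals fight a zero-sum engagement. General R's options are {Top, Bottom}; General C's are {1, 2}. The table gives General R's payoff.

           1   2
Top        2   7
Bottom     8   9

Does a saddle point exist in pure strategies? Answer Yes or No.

Yes

Row minima: Top → 2, Bottom → 8; maximin = 8.
Column maxima: 1 → 8, 2 → 9; minimax = 8.
maximin = minimax = 8, so a saddle point exists.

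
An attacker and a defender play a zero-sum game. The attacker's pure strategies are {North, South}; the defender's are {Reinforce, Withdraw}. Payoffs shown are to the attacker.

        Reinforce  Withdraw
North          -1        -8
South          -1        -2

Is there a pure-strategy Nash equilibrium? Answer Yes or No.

Row minima: North → -8, South → -2; maximin = -2.
Column maxima: Reinforce → -1, Withdraw → -2; minimax = -2.
maximin = minimax = -2, so a saddle point exists.

Yes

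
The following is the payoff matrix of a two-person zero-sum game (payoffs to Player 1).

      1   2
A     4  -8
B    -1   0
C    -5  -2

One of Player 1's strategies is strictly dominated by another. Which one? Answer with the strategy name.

B gives a strictly higher payoff than C against every column: -1 > -5, 0 > -2.
So C is strictly dominated and Player 1 never plays it.

C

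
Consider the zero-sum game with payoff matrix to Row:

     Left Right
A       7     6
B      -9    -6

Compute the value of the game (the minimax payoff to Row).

6

Row minima: A → 6, B → -9; maximin = 6.
Column maxima: Left → 7, Right → 6; minimax = 6.
Since maximin = minimax = 6, there is a saddle point and the value is 6.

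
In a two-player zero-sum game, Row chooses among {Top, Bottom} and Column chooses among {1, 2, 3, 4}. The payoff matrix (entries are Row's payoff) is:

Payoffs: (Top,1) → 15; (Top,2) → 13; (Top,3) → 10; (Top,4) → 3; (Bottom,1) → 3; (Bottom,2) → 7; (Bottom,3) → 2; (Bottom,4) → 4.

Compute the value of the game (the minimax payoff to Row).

Row minima: Top → 3, Bottom → 2; maximin = 3.
Column maxima: 1 → 15, 2 → 13, 3 → 10, 4 → 4; minimax = 4.
3 ≠ 4, so there is no saddle point; optimal play is mixed.
1 is strictly dominated by 3 (it gives Row strictly more in every row), so Column never plays it.
2 is strictly dominated by 3 (it gives Row strictly more in every row), so Column never plays it.
On the remaining 2×2 (Top, Bottom vs 3, 4):
Let Row play Top with probability p. Expected payoff against 3: 10p + 2(1−p) = 8p + 2; against 4: 3p + 4(1−p) = −p + 4.
Setting these equal: 8p + 2 = −p + 4 ⇒ 9p = 2 ⇒ p = 2/9, and the value is (8)·(2/9) + 2 = 34/9.
For Column: with q = P(3), equating Top's and Bottom's payoffs gives 7q + 3 = −2q + 4 ⇒ q = 1/9.

34/9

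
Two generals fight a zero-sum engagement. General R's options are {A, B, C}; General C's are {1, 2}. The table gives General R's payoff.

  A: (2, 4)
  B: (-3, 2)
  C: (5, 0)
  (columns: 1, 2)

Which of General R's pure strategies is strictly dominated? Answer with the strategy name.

A gives a strictly higher payoff than B against every column: 2 > -3, 4 > 2.
So B is strictly dominated and General R never plays it.

B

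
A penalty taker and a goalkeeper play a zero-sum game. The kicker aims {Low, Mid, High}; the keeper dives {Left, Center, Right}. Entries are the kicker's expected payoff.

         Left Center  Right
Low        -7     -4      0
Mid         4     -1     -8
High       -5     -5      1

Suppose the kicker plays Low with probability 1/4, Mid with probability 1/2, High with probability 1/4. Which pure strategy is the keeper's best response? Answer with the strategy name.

Right

If the keeper plays Left, the kicker's expected payoff is (1/4)·(-7) + (1/2)·4 + (1/4)·(-5) = -1.
If the keeper plays Center, the kicker's expected payoff is (1/4)·(-4) + (1/2)·(-1) + (1/4)·(-5) = -11/4.
If the keeper plays Right, the kicker's expected payoff is (1/4)·0 + (1/2)·(-8) + (1/4)·1 = -15/4.
The keeper minimizes the kicker's payoff; the smallest is -15/4, so the best response is Right.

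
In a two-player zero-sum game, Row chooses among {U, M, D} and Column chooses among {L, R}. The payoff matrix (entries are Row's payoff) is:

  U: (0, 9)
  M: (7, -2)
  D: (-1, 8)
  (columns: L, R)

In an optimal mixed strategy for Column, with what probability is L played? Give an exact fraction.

11/18

Row minima: U → 0, M → -2, D → -1; maximin = 0.
Column maxima: L → 7, R → 9; minimax = 7.
0 ≠ 7, so there is no saddle point; optimal play is mixed.
D is strictly dominated by U, so Row never plays it.
On the remaining 2×2 (U, M vs L, R):
Let Row play U with probability p. Expected payoff against L: 0p + 7(1−p) = −7p + 7; against R: 9p + (-2)(1−p) = 11p − 2.
Setting these equal: −7p + 7 = 11p − 2 ⇒ −18p = -9 ⇒ p = 1/2, and the value is (-7)·(1/2) + 7 = 7/2.
For Column: with q = P(L), equating U's and M's payoffs gives −9q + 9 = 9q − 2 ⇒ q = 11/18.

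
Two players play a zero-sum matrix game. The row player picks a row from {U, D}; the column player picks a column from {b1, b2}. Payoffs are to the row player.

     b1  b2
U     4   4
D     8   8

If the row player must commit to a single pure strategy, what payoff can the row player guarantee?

Row minima: U → 4, D → 8.
The best of these is 8.

8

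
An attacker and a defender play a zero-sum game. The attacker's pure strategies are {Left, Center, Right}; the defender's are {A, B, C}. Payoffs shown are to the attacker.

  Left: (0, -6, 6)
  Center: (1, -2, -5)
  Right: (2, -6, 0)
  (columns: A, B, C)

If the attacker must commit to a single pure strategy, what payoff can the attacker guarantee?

-5

Row minima: Left → -6, Center → -5, Right → -6.
The best of these is -5.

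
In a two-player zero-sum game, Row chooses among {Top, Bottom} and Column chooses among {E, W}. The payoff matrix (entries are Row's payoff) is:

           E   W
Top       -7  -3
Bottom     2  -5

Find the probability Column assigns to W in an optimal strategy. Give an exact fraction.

9/11

Row minima: Top → -7, Bottom → -5; maximin = -5.
Column maxima: E → 2, W → -3; minimax = -3.
-5 ≠ -3, so there is no saddle point; optimal play is mixed.
Let Row play Top with probability p. Expected payoff against E: (-7)p + 2(1−p) = −9p + 2; against W: (-3)p + (-5)(1−p) = 2p − 5.
Setting these equal: −9p + 2 = 2p − 5 ⇒ −11p = -7 ⇒ p = 7/11, and the value is (-9)·(7/11) + 2 = -41/11.
For Column: with q = P(E), equating Top's and Bottom's payoffs gives −4q − 3 = 7q − 5 ⇒ q = 2/11.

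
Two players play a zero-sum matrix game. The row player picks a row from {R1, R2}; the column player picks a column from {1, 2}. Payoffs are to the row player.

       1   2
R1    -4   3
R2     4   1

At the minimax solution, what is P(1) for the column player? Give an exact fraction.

1/5

Row minima: R1 → -4, R2 → 1; maximin = 1.
Column maxima: 1 → 4, 2 → 3; minimax = 3.
1 ≠ 3, so there is no saddle point; optimal play is mixed.
Let the row player play R1 with probability p. Expected payoff against 1: (-4)p + 4(1−p) = −8p + 4; against 2: 3p + 1(1−p) = 2p + 1.
Setting these equal: −8p + 4 = 2p + 1 ⇒ −10p = -3 ⇒ p = 3/10, and the value is (-8)·(3/10) + 4 = 8/5.
For the column player: with q = P(1), equating R1's and R2's payoffs gives −7q + 3 = 3q + 1 ⇒ q = 1/5.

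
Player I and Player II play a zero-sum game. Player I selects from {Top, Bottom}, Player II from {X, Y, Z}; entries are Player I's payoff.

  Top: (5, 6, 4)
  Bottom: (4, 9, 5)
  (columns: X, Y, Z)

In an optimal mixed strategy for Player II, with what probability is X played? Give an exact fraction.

Row minima: Top → 4, Bottom → 4; maximin = 4.
Column maxima: X → 5, Y → 9, Z → 5; minimax = 5.
4 ≠ 5, so there is no saddle point; optimal play is mixed.
Y is strictly dominated by X (it gives Player I strictly more in every row), so Player II never plays it.
On the remaining 2×2 (Top, Bottom vs X, Z):
Let Player I play Top with probability p. Expected payoff against X: 5p + 4(1−p) = p + 4; against Z: 4p + 5(1−p) = −p + 5.
Setting these equal: p + 4 = −p + 5 ⇒ 2p = 1 ⇒ p = 1/2, and the value is (1)·(1/2) + 4 = 9/2.
For Player II: with q = P(X), equating Top's and Bottom's payoffs gives q + 4 = −q + 5 ⇒ q = 1/2.

1/2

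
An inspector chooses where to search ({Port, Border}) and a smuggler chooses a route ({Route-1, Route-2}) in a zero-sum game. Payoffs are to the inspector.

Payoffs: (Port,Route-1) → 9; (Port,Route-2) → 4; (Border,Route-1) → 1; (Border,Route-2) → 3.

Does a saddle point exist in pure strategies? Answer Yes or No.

Yes

Row minima: Port → 4, Border → 1; maximin = 4.
Column maxima: Route-1 → 9, Route-2 → 4; minimax = 4.
maximin = minimax = 4, so a saddle point exists.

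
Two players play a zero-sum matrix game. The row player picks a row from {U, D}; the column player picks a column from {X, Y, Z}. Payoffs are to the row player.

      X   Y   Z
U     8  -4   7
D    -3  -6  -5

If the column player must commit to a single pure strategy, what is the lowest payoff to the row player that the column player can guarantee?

Column maxima: X → 8, Y → -4, Z → 7.
The smallest of these is -4.

-4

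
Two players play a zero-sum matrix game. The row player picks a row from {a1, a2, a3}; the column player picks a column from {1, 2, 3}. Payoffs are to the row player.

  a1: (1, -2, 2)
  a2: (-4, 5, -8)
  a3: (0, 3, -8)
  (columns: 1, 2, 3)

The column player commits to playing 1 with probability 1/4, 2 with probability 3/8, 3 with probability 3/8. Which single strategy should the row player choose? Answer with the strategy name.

a1

Expected payoff of a1: (1/4)·1 + (3/8)·(-2) + (3/8)·2 = 1/4.
Expected payoff of a2: (1/4)·(-4) + (3/8)·5 + (3/8)·(-8) = -17/8.
Expected payoff of a3: (1/4)·0 + (3/8)·3 + (3/8)·(-8) = -15/8.
The largest is 1/4, so the row player's best response is a1.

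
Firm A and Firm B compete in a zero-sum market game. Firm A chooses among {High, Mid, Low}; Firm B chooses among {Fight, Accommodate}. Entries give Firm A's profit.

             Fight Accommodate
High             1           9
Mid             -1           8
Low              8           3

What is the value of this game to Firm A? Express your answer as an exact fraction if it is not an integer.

Row minima: High → 1, Mid → -1, Low → 3; maximin = 3.
Column maxima: Fight → 8, Accommodate → 9; minimax = 8.
3 ≠ 8, so there is no saddle point; optimal play is mixed.
Mid is strictly dominated by High, so Firm A never plays it.
On the remaining 2×2 (High, Low vs Fight, Accommodate):
Let Firm A play High with probability p. Expected payoff against Fight: 1p + 8(1−p) = −7p + 8; against Accommodate: 9p + 3(1−p) = 6p + 3.
Setting these equal: −7p + 8 = 6p + 3 ⇒ −13p = -5 ⇒ p = 5/13, and the value is (-7)·(5/13) + 8 = 69/13.
For Firm B: with q = P(Fight), equating High's and Low's payoffs gives −8q + 9 = 5q + 3 ⇒ q = 6/13.

69/13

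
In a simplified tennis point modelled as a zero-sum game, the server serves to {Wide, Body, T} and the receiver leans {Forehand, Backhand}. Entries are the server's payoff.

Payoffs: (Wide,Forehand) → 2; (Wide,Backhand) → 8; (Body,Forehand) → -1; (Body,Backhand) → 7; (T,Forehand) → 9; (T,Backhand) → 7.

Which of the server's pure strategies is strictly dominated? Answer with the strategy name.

Wide gives a strictly higher payoff than Body against every column: 2 > -1, 8 > 7.
So Body is strictly dominated and the server never plays it.

Body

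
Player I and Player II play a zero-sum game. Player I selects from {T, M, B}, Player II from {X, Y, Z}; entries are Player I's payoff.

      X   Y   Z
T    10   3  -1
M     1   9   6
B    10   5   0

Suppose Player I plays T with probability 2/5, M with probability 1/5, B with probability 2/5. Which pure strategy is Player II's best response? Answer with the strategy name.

Z

If Player II plays X, Player I's expected payoff is (2/5)·10 + (1/5)·1 + (2/5)·10 = 41/5.
If Player II plays Y, Player I's expected payoff is (2/5)·3 + (1/5)·9 + (2/5)·5 = 5.
If Player II plays Z, Player I's expected payoff is (2/5)·(-1) + (1/5)·6 + (2/5)·0 = 4/5.
Player II minimizes Player I's payoff; the smallest is 4/5, so the best response is Z.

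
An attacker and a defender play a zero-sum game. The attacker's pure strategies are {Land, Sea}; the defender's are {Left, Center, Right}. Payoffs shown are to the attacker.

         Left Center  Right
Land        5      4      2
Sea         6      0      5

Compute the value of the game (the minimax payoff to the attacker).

20/7

Row minima: Land → 2, Sea → 0; maximin = 2.
Column maxima: Left → 6, Center → 4, Right → 5; minimax = 4.
2 ≠ 4, so there is no saddle point; optimal play is mixed.
Left is strictly dominated by Center (it gives the attacker strictly more in every row), so the defender never plays it.
On the remaining 2×2 (Land, Sea vs Center, Right):
Let the attacker play Land with probability p. Expected payoff against Center: 4p + 0(1−p) = 4p; against Right: 2p + 5(1−p) = −3p + 5.
Setting these equal: 4p = −3p + 5 ⇒ 7p = 5 ⇒ p = 5/7, and the value is (4)·(5/7) = 20/7.
For the defender: with q = P(Center), equating Land's and Sea's payoffs gives 2q + 2 = −5q + 5 ⇒ q = 3/7.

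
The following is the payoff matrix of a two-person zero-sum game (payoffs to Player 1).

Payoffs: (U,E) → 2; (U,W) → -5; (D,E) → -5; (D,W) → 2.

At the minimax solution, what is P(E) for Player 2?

Row minima: U → -5, D → -5; maximin = -5.
Column maxima: E → 2, W → 2; minimax = 2.
-5 ≠ 2, so there is no saddle point; optimal play is mixed.
Let Player 1 play U with probability p. Expected payoff against E: 2p + (-5)(1−p) = 7p − 5; against W: (-5)p + 2(1−p) = −7p + 2.
Setting these equal: 7p − 5 = −7p + 2 ⇒ 14p = 7 ⇒ p = 1/2, and the value is (7)·(1/2) − 5 = -3/2.
For Player 2: with q = P(E), equating U's and D's payoffs gives 7q − 5 = −7q + 2 ⇒ q = 1/2.

1/2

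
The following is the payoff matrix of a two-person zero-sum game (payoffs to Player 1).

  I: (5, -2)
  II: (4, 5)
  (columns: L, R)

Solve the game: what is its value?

Row minima: I → -2, II → 4; maximin = 4.
Column maxima: L → 5, R → 5; minimax = 5.
4 ≠ 5, so there is no saddle point; optimal play is mixed.
Let Player 1 play I with probability p. Expected payoff against L: 5p + 4(1−p) = p + 4; against R: (-2)p + 5(1−p) = −7p + 5.
Setting these equal: p + 4 = −7p + 5 ⇒ 8p = 1 ⇒ p = 1/8, and the value is (1)·(1/8) + 4 = 33/8.
For Player 2: with q = P(L), equating I's and II's payoffs gives 7q − 2 = −q + 5 ⇒ q = 7/8.

33/8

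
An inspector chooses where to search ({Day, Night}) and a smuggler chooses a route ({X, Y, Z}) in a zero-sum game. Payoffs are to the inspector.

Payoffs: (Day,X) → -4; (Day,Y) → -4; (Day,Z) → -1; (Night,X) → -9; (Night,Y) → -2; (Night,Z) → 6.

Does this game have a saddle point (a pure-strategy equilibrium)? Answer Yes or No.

Yes

Row minima: Day → -4, Night → -9; maximin = -4.
Column maxima: X → -4, Y → -2, Z → 6; minimax = -4.
maximin = minimax = -4, so a saddle point exists.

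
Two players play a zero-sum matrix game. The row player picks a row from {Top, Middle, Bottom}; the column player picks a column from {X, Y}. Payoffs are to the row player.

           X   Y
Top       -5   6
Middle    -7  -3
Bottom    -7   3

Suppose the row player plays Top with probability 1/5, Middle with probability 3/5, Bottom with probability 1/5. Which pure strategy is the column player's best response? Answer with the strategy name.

X

If the column player plays X, the row player's expected payoff is (1/5)·(-5) + (3/5)·(-7) + (1/5)·(-7) = -33/5.
If the column player plays Y, the row player's expected payoff is (1/5)·6 + (3/5)·(-3) + (1/5)·3 = 0.
The column player minimizes the row player's payoff; the smallest is -33/5, so the best response is X.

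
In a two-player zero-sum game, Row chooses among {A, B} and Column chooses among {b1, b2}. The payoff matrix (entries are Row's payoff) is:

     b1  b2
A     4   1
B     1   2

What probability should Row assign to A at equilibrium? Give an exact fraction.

1/4

Row minima: A → 1, B → 1; maximin = 1.
Column maxima: b1 → 4, b2 → 2; minimax = 2.
1 ≠ 2, so there is no saddle point; optimal play is mixed.
Let Row play A with probability p. Expected payoff against b1: 4p + 1(1−p) = 3p + 1; against b2: 1p + 2(1−p) = −p + 2.
Setting these equal: 3p + 1 = −p + 2 ⇒ 4p = 1 ⇒ p = 1/4, and the value is (3)·(1/4) + 1 = 7/4.
For Column: with q = P(b1), equating A's and B's payoffs gives 3q + 1 = −q + 2 ⇒ q = 1/4.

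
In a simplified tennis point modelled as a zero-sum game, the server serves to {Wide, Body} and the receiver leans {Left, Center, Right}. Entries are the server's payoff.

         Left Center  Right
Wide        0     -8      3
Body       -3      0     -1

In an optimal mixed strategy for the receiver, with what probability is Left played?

Row minima: Wide → -8, Body → -3; maximin = -3.
Column maxima: Left → 0, Center → 0, Right → 3; minimax = 0.
-3 ≠ 0, so there is no saddle point; optimal play is mixed.
Right is strictly dominated by Left (it gives the server strictly more in every row), so the receiver never plays it.
On the remaining 2×2 (Wide, Body vs Left, Center):
Let the server play Wide with probability p. Expected payoff against Left: 0p + (-3)(1−p) = 3p − 3; against Center: (-8)p + 0(1−p) = −8p.
Setting these equal: 3p − 3 = −8p ⇒ 11p = 3 ⇒ p = 3/11, and the value is (3)·(3/11) − 3 = -24/11.
For the receiver: with q = P(Left), equating Wide's and Body's payoffs gives 8q − 8 = −3q ⇒ q = 8/11.

8/11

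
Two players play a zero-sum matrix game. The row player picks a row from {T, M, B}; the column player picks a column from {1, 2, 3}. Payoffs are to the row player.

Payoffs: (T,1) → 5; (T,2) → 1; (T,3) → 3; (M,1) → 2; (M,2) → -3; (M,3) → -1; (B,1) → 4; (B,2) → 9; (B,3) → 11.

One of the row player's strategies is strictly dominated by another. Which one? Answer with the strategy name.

M

T gives a strictly higher payoff than M against every column: 5 > 2, 1 > -3, 3 > -1.
So M is strictly dominated and the row player never plays it.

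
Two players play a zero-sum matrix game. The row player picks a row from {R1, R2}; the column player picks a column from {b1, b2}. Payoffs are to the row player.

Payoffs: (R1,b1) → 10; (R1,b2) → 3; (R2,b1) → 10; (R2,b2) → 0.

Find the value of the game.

Row minima: R1 → 3, R2 → 0; maximin = 3.
Column maxima: b1 → 10, b2 → 3; minimax = 3.
Since maximin = minimax = 3, there is a saddle point and the value is 3.

3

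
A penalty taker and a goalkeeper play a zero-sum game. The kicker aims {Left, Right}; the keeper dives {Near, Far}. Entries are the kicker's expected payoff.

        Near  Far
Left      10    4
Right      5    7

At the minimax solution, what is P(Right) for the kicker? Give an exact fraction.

3/4

Row minima: Left → 4, Right → 5; maximin = 5.
Column maxima: Near → 10, Far → 7; minimax = 7.
5 ≠ 7, so there is no saddle point; optimal play is mixed.
Let the kicker play Left with probability p. Expected payoff against Near: 10p + 5(1−p) = 5p + 5; against Far: 4p + 7(1−p) = −3p + 7.
Setting these equal: 5p + 5 = −3p + 7 ⇒ 8p = 2 ⇒ p = 1/4, and the value is (5)·(1/4) + 5 = 25/4.
For the keeper: with q = P(Near), equating Left's and Right's payoffs gives 6q + 4 = −2q + 7 ⇒ q = 3/8.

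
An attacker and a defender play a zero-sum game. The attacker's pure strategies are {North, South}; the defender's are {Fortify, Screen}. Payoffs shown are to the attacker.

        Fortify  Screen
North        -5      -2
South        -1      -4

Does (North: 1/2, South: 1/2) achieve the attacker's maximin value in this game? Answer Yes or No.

Yes

Against Fortify this mix gives (1/2)·(-5) + (1/2)·(-1) = -3.
Against Screen this mix gives (1/2)·(-2) + (1/2)·(-4) = -3.
All of the defender's active replies (Fortify, Screen) yield -3, and no column does worse for the attacker. The mix makes the defender indifferent and guarantees -3, so it is optimal.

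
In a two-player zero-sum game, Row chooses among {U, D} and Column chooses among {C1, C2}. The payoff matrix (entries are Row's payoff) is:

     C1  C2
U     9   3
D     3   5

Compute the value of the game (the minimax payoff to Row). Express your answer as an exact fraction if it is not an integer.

Row minima: U → 3, D → 3; maximin = 3.
Column maxima: C1 → 9, C2 → 5; minimax = 5.
3 ≠ 5, so there is no saddle point; optimal play is mixed.
Let Row play U with probability p. Expected payoff against C1: 9p + 3(1−p) = 6p + 3; against C2: 3p + 5(1−p) = −2p + 5.
Setting these equal: 6p + 3 = −2p + 5 ⇒ 8p = 2 ⇒ p = 1/4, and the value is (6)·(1/4) + 3 = 9/2.
For Column: with q = P(C1), equating U's and D's payoffs gives 6q + 3 = −2q + 5 ⇒ q = 1/4.

9/2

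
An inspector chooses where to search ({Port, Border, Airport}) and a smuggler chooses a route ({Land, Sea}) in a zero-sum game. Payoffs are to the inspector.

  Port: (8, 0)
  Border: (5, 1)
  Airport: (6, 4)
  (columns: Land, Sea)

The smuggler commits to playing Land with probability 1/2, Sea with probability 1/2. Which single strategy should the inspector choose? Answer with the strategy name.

Expected payoff of Port: (1/2)·8 + (1/2)·0 = 4.
Expected payoff of Border: (1/2)·5 + (1/2)·1 = 3.
Expected payoff of Airport: (1/2)·6 + (1/2)·4 = 5.
The largest is 5, so the inspector's best response is Airport.

Airport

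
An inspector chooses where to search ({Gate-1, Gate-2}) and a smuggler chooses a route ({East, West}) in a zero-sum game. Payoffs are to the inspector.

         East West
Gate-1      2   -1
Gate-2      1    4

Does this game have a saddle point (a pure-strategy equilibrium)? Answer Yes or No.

No

Row minima: Gate-1 → -1, Gate-2 → 1; maximin = 1.
Column maxima: East → 2, West → 4; minimax = 2.
1 ≠ 2, so no pure-strategy equilibrium exists.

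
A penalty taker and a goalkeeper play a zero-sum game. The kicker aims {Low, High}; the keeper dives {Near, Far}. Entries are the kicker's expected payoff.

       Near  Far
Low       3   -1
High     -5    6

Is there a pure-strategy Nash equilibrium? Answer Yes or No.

Row minima: Low → -1, High → -5; maximin = -1.
Column maxima: Near → 3, Far → 6; minimax = 3.
-1 ≠ 3, so no pure-strategy equilibrium exists.

No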